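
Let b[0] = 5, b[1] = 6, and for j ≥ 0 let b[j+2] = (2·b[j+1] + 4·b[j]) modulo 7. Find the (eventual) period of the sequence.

48

b[0] = 5; b[1] = 6; b[2] = 4; b[3] = 4; b[4] = 3; b[5] = 1; b[6] = 0; b[7] = 4; b[8] = 1; b[9] = 4; b[10] = 5; b[11] = 5; b[12] = 2; b[13] = 3; b[14] = 0; b[15] = 5; b[16] = 3; b[17] = 5; b[18] = 1; b[19] = 1; b[20] = 6; b[21] = 2; b[22] = 0; b[23] = 1; b[24] = 2; b[25] = 1; b[26] = 3; b[27] = 3; b[28] = 4; b[29] = 6; b[30] = 0; b[31] = 3; b[32] = 6; b[33] = 3; b[34] = 2; b[35] = 2; b[36] = 5; b[37] = 4; b[38] = 0; b[39] = 2; b[40] = 4; b[41] = 2; b[42] = 6; b[43] = 6; b[44] = 1; b[45] = 5; b[46] = 0; b[47] = 6; b[48] = 5; b[49] = 6.
Since (b[48], b[49]) = (b[0], b[1]) = (5, 6) (two consecutive terms determine the rest), the sequence is periodic with period 48.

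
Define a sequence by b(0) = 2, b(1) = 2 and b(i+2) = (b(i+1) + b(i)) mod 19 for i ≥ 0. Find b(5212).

7

We have b(0) = 2; b(1) = 2; b(2) = 4; b(3) = 6; b(4) = 10; b(5) = 16; b(6) = 7; b(7) = 4; b(8) = 11; b(9) = 15; b(10) = 7; b(11) = 3; b(12) = 10; b(13) = 13; b(14) = 4; b(15) = 17; b(16) = 2; b(17) = 0; b(18) = 2; b(19) = 2.
The sequence repeats with period 18.
So b(5212) = b(0 + ((5212-0) mod 18)) = b(10) = 7.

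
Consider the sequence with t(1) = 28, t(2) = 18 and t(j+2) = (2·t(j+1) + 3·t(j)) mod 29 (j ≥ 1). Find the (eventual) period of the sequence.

Computing terms: t(1) = 28,  t(2) = 18,  t(3) = 4,  t(4) = 4,  t(5) = 20,  t(6) = 23,  t(7) = 19,  t(8) = 20,  t(9) = 10,  t(10) = 22,  t(11) = 16,  t(12) = 11,  t(13) = 12,  t(14) = 28,  t(15) = 5,  t(16) = 7,  t(17) = 0,  t(18) = 21,  t(19) = 13,  t(20) = 2,  t(21) = 14,  t(22) = 5,  t(23) = 23,  t(24) = 3,  t(25) = 17,  t(26) = 14,  t(27) = 21,  t(28) = 26,  t(29) = 28,  t(30) = 18.
The sequence repeats with period 28.

28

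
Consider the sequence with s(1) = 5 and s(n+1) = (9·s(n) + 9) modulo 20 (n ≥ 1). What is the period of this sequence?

Listing terms: s(1) = 5, s(2) = 14, s(3) = 15, s(4) = 4, s(5) = 5.
The sequence repeats with period 4.

4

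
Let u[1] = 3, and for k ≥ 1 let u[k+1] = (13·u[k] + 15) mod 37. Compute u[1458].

Computing terms: u[1] = 3, u[2] = 17, u[3] = 14, u[4] = 12, u[5] = 23, u[6] = 18, u[7] = 27, u[8] = 33, u[9] = 0, u[10] = 15, u[11] = 25, u[12] = 7, u[13] = 32, u[14] = 24, u[15] = 31, u[16] = 11, u[17] = 10, u[18] = 34, u[19] = 13, u[20] = 36, u[21] = 2, u[22] = 4, u[23] = 30, u[24] = 35, u[25] = 26, u[26] = 20, u[27] = 16, u[28] = 1, u[29] = 28, u[30] = 9, u[31] = 21, u[32] = 29, u[33] = 22, u[34] = 5, u[35] = 6, u[36] = 19, u[37] = 3.
The sequence repeats with period 36.
(1458 - 1) mod 36 = 17, so u[1458] = u[18] = 34.

34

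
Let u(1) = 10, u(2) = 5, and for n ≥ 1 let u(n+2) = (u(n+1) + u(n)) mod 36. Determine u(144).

31

We have u(1) = 10,  u(2) = 5,  u(3) = 15,  u(4) = 20,  u(5) = 35,  u(6) = 19,  u(7) = 18,  u(8) = 1,  u(9) = 19,  u(10) = 20,  u(11) = 3,  u(12) = 23,  u(13) = 26,  u(14) = 13,  u(15) = 3,  u(16) = 16,  u(17) = 19,  u(18) = 35,  u(19) = 18,  u(20) = 17,  u(21) = 35,  u(22) = 16,  u(23) = 15,  u(24) = 31,  u(25) = 10,  u(26) = 5.
The sequence repeats with period 24.
So u(144) = u(1 + ((144-1) mod 24)) = u(24) = 31.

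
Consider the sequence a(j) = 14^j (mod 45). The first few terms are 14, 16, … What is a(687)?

We have a(1) = 14; a(2) = 16; a(3) = 44; a(4) = 31; a(5) = 29; a(6) = 1; a(7) = 14.
Since a(7) = a(1) = 14, the sequence is periodic with period 6.
(687 - 1) mod 6 = 2, so a(687) = a(3) = 44.

44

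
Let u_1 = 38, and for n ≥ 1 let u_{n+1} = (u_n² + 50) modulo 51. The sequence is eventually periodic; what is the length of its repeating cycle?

u_1 = 38; u_2 = 15; u_3 = 20; u_4 = 42; u_5 = 29; u_6 = 24; u_7 = 14; u_8 = 42.
Since u_8 = u_4 = 42, the sequence is eventually periodic: after a pre-period of length 3 it cycles with period 4.

4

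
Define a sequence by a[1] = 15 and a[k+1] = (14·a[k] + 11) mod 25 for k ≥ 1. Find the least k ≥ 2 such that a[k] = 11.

We have a[1] = 15, a[2] = 21, a[3] = 5, a[4] = 6, a[5] = 20, a[6] = 16, a[7] = 10, a[8] = 1, a[9] = 0, a[10] = 11, a[11] = 15.
Since a[11] = a[1] = 15, the sequence is periodic with period 10.
The value 11 first appears (with k ≥ 2) at a[10].

10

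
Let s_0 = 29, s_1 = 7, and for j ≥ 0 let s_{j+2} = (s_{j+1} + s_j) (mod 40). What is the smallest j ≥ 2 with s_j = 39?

Listing terms: s_0 = 29,  s_1 = 7,  s_2 = 36,  s_3 = 3,  s_4 = 39,  s_5 = 2,  s_6 = 1,  s_7 = 3,  s_8 = 4,  s_9 = 7,  s_{10} = 11,  s_{11} = 18,  s_{12} = 29,  s_{13} = 7.
Since (s_{12}, s_{13}) = (s_0, s_1) = (29, 7) (two consecutive terms determine the rest), the sequence is periodic with period 12.
The value 39 first appears (with j ≥ 2) at s_4.

4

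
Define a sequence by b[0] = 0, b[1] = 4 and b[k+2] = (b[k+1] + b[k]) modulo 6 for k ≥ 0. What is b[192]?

We have b[0] = 0,  b[1] = 4,  b[2] = 4,  b[3] = 2,  b[4] = 0,  b[5] = 2,  b[6] = 2,  b[7] = 4,  b[8] = 0,  b[9] = 4.
The sequence repeats with period 8.
(192 - 0) mod 8 = 0, so b[192] = b[0] = 0.

0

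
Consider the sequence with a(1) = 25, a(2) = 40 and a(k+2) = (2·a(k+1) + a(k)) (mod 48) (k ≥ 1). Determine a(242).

40

Computing terms: a(1) = 25,  a(2) = 40,  a(3) = 9,  a(4) = 10,  a(5) = 29,  a(6) = 20,  a(7) = 21,  a(8) = 14,  a(9) = 1,  a(10) = 16,  a(11) = 33,  a(12) = 34,  a(13) = 5,  a(14) = 44,  a(15) = 45,  a(16) = 38,  a(17) = 25,  a(18) = 40.
The sequence repeats with period 16.
So a(242) = a(1 + ((242-1) mod 16)) = a(2) = 40.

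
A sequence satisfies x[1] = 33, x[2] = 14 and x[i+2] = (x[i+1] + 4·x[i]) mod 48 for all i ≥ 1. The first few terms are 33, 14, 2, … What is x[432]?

26

We have x[1] = 33; x[2] = 14; x[3] = 2; x[4] = 10; x[5] = 18; x[6] = 10; x[7] = 34; x[8] = 26; x[9] = 18; x[10] = 26; x[11] = 2; x[12] = 10.
Since (x[11], x[12]) = (x[3], x[4]) = (2, 10) (two consecutive terms determine the rest), the sequence is eventually periodic: after a pre-period of length 2 it cycles with period 8.
For i ≥ 3, x[i] depends only on (i - 3) mod 8. (432 - 3) mod 8 = 5, so x[432] = x[8] = 26.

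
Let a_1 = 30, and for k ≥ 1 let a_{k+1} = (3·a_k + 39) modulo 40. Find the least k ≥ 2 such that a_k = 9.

Computing terms: a_1 = 30; a_2 = 9; a_3 = 26; a_4 = 37; a_5 = 30.
The sequence repeats with period 4.
The value 9 first appears (with k ≥ 2) at a_2.

2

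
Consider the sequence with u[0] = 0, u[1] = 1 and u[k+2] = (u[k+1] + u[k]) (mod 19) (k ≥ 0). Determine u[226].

17

Listing terms: u[0] = 0,  u[1] = 1,  u[2] = 1,  u[3] = 2,  u[4] = 3,  u[5] = 5,  u[6] = 8,  u[7] = 13,  u[8] = 2,  u[9] = 15,  u[10] = 17,  u[11] = 13,  u[12] = 11,  u[13] = 5,  u[14] = 16,  u[15] = 2,  u[16] = 18,  u[17] = 1,  u[18] = 0,  u[19] = 1.
Since (u[18], u[19]) = (u[0], u[1]) = (0, 1) (two consecutive terms determine the rest), the sequence is periodic with period 18.
(226 - 0) mod 18 = 10, so u[226] = u[10] = 17.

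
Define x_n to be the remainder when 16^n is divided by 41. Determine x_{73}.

We have x_0 = 1,  x_1 = 16,  x_2 = 10,  x_3 = 37,  x_4 = 18,  x_5 = 1.
Since x_5 = x_0 = 1, the sequence is periodic with period 5.
So x_{73} = x_{0 + ((73-0) mod 5)} = x_3 = 37.

37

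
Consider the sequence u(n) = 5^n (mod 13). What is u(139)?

We have u(1) = 5; u(2) = 12; u(3) = 8; u(4) = 1; u(5) = 5.
The sequence repeats with period 4.
So u(139) = u(1 + ((139-1) mod 4)) = u(3) = 8.

8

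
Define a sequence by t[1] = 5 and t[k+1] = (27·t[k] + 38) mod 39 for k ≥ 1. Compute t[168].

Computing terms: t[1] = 5,  t[2] = 17,  t[3] = 29,  t[4] = 2,  t[5] = 14,  t[6] = 26,  t[7] = 38,  t[8] = 11,  t[9] = 23,  t[10] = 35,  t[11] = 8,  t[12] = 20,  t[13] = 32,  t[14] = 5.
Since t[14] = t[1] = 5, the sequence is periodic with period 13.
(168 - 1) mod 13 = 11, so t[168] = t[12] = 20.

20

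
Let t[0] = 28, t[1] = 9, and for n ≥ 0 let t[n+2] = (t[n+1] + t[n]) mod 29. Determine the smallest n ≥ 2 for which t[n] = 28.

Computing terms: t[0] = 28; t[1] = 9; t[2] = 8; t[3] = 17; t[4] = 25; t[5] = 13; t[6] = 9; t[7] = 22; t[8] = 2; t[9] = 24; t[10] = 26; t[11] = 21; t[12] = 18; t[13] = 10; t[14] = 28; t[15] = 9.
The sequence repeats with period 14.
The value 28 next appears (with n ≥ 2) at t[14].

14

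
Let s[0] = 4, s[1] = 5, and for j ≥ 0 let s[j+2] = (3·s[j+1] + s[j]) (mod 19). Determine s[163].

We have s[0] = 4,  s[1] = 5,  s[2] = 0,  s[3] = 5,  s[4] = 15,  s[5] = 12,  s[6] = 13,  s[7] = 13,  s[8] = 14,  s[9] = 17,  s[10] = 8,  s[11] = 3,  s[12] = 17,  s[13] = 16,  s[14] = 8,  s[15] = 2,  s[16] = 14,  s[17] = 6,  s[18] = 13,  s[19] = 7,  s[20] = 15,  s[21] = 14,  s[22] = 0,  s[23] = 14,  s[24] = 4,  s[25] = 7,  s[26] = 6,  s[27] = 6,  s[28] = 5,  s[29] = 2,  s[30] = 11,  s[31] = 16,  s[32] = 2,  s[33] = 3,  s[34] = 11,  s[35] = 17,  s[36] = 5,  s[37] = 13,  s[38] = 6,  s[39] = 12,  s[40] = 4,  s[41] = 5.
Since (s[40], s[41]) = (s[0], s[1]) = (4, 5) (two consecutive terms determine the rest), the sequence is periodic with period 40.
(163 - 0) mod 40 = 3, so s[163] = s[3] = 5.

5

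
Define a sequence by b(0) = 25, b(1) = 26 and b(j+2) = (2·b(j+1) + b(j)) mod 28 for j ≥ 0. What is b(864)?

Computing terms: b(0) = 25; b(1) = 26; b(2) = 21; b(3) = 12; b(4) = 17; b(5) = 18; b(6) = 25; b(7) = 12; b(8) = 21; b(9) = 26; b(10) = 17; b(11) = 4; b(12) = 25; b(13) = 26.
Since (b(12), b(13)) = (b(0), b(1)) = (25, 26) (two consecutive terms determine the rest), the sequence is periodic with period 12.
So b(864) = b(0 + ((864-0) mod 12)) = b(0) = 25.

25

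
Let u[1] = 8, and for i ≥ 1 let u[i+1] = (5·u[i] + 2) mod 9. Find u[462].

u[1] = 8,  u[2] = 6,  u[3] = 5,  u[4] = 0,  u[5] = 2,  u[6] = 3,  u[7] = 8.
Since u[7] = u[1] = 8, the sequence is periodic with period 6.
(462 - 1) mod 6 = 5, so u[462] = u[6] = 3.

3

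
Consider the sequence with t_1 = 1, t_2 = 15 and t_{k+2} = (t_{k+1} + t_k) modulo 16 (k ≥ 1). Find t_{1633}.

1

t_1 = 1, t_2 = 15, t_3 = 0, t_4 = 15, t_5 = 15, t_6 = 14, t_7 = 13, t_8 = 11, t_9 = 8, t_{10} = 3, t_{11} = 11, t_{12} = 14, t_{13} = 9, t_{14} = 7, t_{15} = 0, t_{16} = 7, t_{17} = 7, t_{18} = 14, t_{19} = 5, t_{20} = 3, t_{21} = 8, t_{22} = 11, t_{23} = 3, t_{24} = 14, t_{25} = 1, t_{26} = 15.
The sequence repeats with period 24.
So t_{1633} = t_{1 + ((1633-1) mod 24)} = t_1 = 1.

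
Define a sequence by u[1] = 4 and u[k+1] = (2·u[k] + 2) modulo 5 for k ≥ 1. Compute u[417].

4

u[1] = 4; u[2] = 0; u[3] = 2; u[4] = 1; u[5] = 4.
Since u[5] = u[1] = 4, the sequence is periodic with period 4.
(417 - 1) mod 4 = 0, so u[417] = u[1] = 4.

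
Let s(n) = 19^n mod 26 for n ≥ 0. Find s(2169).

5

We have s(0) = 1, s(1) = 19, s(2) = 23, s(3) = 21, s(4) = 9, s(5) = 15, s(6) = 25, s(7) = 7, s(8) = 3, s(9) = 5, s(10) = 17, s(11) = 11, s(12) = 1.
The sequence repeats with period 12.
So s(2169) = s(0 + ((2169-0) mod 12)) = s(9) = 5.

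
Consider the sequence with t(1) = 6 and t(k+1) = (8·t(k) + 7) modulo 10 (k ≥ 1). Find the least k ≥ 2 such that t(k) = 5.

2

We have t(1) = 6; t(2) = 5; t(3) = 7; t(4) = 3; t(5) = 1; t(6) = 5.
Since t(6) = t(2) = 5, the sequence is eventually periodic: after a pre-period of length 1 it cycles with period 4.
The value 5 first appears (with k ≥ 2) at t(2).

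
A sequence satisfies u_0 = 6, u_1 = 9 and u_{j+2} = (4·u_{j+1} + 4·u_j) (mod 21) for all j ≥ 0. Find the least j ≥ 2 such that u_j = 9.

Computing terms: u_0 = 6; u_1 = 9; u_2 = 18; u_3 = 3; u_4 = 0; u_5 = 12; u_6 = 6; u_7 = 9.
Since (u_6, u_7) = (u_0, u_1) = (6, 9) (two consecutive terms determine the rest), the sequence is periodic with period 6.
The value 9 next appears (with j ≥ 2) at u_7.

7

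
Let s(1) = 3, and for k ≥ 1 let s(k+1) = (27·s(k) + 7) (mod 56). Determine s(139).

Listing terms: s(1) = 3, s(2) = 32, s(3) = 31, s(4) = 4, s(5) = 3.
The sequence repeats with period 4.
(139 - 1) mod 4 = 2, so s(139) = s(3) = 31.

31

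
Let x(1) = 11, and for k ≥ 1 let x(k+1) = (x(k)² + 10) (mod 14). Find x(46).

x(1) = 11, x(2) = 5, x(3) = 7, x(4) = 3, x(5) = 5.
Since x(5) = x(2) = 5, the sequence is eventually periodic: after a pre-period of length 1 it cycles with period 3.
For k ≥ 2, x(k) depends only on (k - 2) mod 3. (46 - 2) mod 3 = 2, so x(46) = x(4) = 3.

3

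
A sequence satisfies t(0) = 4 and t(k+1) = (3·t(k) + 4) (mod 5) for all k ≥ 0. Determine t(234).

Computing terms: t(0) = 4,  t(1) = 1,  t(2) = 2,  t(3) = 0,  t(4) = 4.
Since t(4) = t(0) = 4, the sequence is periodic with period 4.
So t(234) = t(0 + ((234-0) mod 4)) = t(2) = 2.

2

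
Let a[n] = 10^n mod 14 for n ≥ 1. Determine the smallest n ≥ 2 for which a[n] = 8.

a[1] = 10, a[2] = 2, a[3] = 6, a[4] = 4, a[5] = 12, a[6] = 8, a[7] = 10.
The sequence repeats with period 6.
The value 8 first appears (with n ≥ 2) at a[6].

6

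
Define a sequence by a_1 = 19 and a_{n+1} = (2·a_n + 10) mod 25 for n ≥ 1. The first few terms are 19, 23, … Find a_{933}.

24

a_1 = 19,  a_2 = 23,  a_3 = 6,  a_4 = 22,  a_5 = 4,  a_6 = 18,  a_7 = 21,  a_8 = 2,  a_9 = 14,  a_{10} = 13,  a_{11} = 11,  a_{12} = 7,  a_{13} = 24,  a_{14} = 8,  a_{15} = 1,  a_{16} = 12,  a_{17} = 9,  a_{18} = 3,  a_{19} = 16,  a_{20} = 17,  a_{21} = 19.
Since a_{21} = a_1 = 19, the sequence is periodic with period 20.
So a_{933} = a_{1 + ((933-1) mod 20)} = a_{13} = 24.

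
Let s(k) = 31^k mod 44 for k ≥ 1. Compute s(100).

1

s(1) = 31,  s(2) = 37,  s(3) = 3,  s(4) = 5,  s(5) = 23,  s(6) = 9,  s(7) = 15,  s(8) = 25,  s(9) = 27,  s(10) = 1,  s(11) = 31.
Since s(11) = s(1) = 31, the sequence is periodic with period 10.
So s(100) = s(1 + ((100-1) mod 10)) = s(10) = 1.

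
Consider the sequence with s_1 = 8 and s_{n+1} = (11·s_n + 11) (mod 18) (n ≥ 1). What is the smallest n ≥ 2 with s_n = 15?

Listing terms: s_1 = 8,  s_2 = 9,  s_3 = 2,  s_4 = 15,  s_5 = 14,  s_6 = 3,  s_7 = 8.
The sequence repeats with period 6.
The value 15 first appears (with n ≥ 2) at s_4.

4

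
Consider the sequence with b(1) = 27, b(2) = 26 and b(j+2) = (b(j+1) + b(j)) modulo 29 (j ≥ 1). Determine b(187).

16

Listing terms: b(1) = 27; b(2) = 26; b(3) = 24; b(4) = 21; b(5) = 16; b(6) = 8; b(7) = 24; b(8) = 3; b(9) = 27; b(10) = 1; b(11) = 28; b(12) = 0; b(13) = 28; b(14) = 28; b(15) = 27; b(16) = 26.
The sequence repeats with period 14.
So b(187) = b(1 + ((187-1) mod 14)) = b(5) = 16.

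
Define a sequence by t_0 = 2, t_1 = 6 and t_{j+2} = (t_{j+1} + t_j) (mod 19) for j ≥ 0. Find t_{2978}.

0

We have t_0 = 2; t_1 = 6; t_2 = 8; t_3 = 14; t_4 = 3; t_5 = 17; t_6 = 1; t_7 = 18; t_8 = 0; t_9 = 18; t_{10} = 18; t_{11} = 17; t_{12} = 16; t_{13} = 14; t_{14} = 11; t_{15} = 6; t_{16} = 17; t_{17} = 4; t_{18} = 2; t_{19} = 6.
The sequence repeats with period 18.
So t_{2978} = t_{0 + ((2978-0) mod 18)} = t_8 = 0.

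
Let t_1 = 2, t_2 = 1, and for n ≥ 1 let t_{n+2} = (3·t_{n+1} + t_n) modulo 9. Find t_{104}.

1

Computing terms: t_1 = 2,  t_2 = 1,  t_3 = 5,  t_4 = 7,  t_5 = 8,  t_6 = 4,  t_7 = 2,  t_8 = 1.
Since (t_7, t_8) = (t_1, t_2) = (2, 1) (two consecutive terms determine the rest), the sequence is periodic with period 6.
(104 - 1) mod 6 = 1, so t_{104} = t_2 = 1.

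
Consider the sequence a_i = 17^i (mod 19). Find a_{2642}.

Computing terms: a_1 = 17, a_2 = 4, a_3 = 11, a_4 = 16, a_5 = 6, a_6 = 7, a_7 = 5, a_8 = 9, a_9 = 1, a_{10} = 17.
The sequence repeats with period 9.
(2642 - 1) mod 9 = 4, so a_{2642} = a_5 = 6.

6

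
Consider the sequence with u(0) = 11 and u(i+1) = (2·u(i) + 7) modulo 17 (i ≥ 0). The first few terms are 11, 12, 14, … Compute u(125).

8

Computing terms: u(0) = 11, u(1) = 12, u(2) = 14, u(3) = 1, u(4) = 9, u(5) = 8, u(6) = 6, u(7) = 2, u(8) = 11.
The sequence repeats with period 8.
So u(125) = u(0 + ((125-0) mod 8)) = u(5) = 8.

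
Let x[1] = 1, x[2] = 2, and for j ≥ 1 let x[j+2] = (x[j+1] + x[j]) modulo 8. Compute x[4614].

We have x[1] = 1, x[2] = 2, x[3] = 3, x[4] = 5, x[5] = 0, x[6] = 5, x[7] = 5, x[8] = 2, x[9] = 7, x[10] = 1, x[11] = 0, x[12] = 1, x[13] = 1, x[14] = 2.
The sequence repeats with period 12.
So x[4614] = x[1 + ((4614-1) mod 12)] = x[6] = 5.

5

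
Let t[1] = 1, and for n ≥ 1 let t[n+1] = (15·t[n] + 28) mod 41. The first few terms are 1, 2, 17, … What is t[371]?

We have t[1] = 1,  t[2] = 2,  t[3] = 17,  t[4] = 37,  t[5] = 9,  t[6] = 40,  t[7] = 13,  t[8] = 18,  t[9] = 11,  t[10] = 29,  t[11] = 12,  t[12] = 3,  t[13] = 32,  t[14] = 16,  t[15] = 22,  t[16] = 30,  t[17] = 27,  t[18] = 23,  t[19] = 4,  t[20] = 6,  t[21] = 36,  t[22] = 35,  t[23] = 20,  t[24] = 0,  t[25] = 28,  t[26] = 38,  t[27] = 24,  t[28] = 19,  t[29] = 26,  t[30] = 8,  t[31] = 25,  t[32] = 34,  t[33] = 5,  t[34] = 21,  t[35] = 15,  t[36] = 7,  t[37] = 10,  t[38] = 14,  t[39] = 33,  t[40] = 31,  t[41] = 1.
The sequence repeats with period 40.
So t[371] = t[1 + ((371-1) mod 40)] = t[11] = 12.

12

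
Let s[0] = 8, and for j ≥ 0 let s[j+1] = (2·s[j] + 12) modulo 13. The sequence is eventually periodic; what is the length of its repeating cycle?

We have s[0] = 8; s[1] = 2; s[2] = 3; s[3] = 5; s[4] = 9; s[5] = 4; s[6] = 7; s[7] = 0; s[8] = 12; s[9] = 10; s[10] = 6; s[11] = 11; s[12] = 8.
Since s[12] = s[0] = 8, the sequence is periodic with period 12.

12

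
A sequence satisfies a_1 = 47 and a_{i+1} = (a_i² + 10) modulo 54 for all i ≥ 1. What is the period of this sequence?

3

Listing terms: a_1 = 47, a_2 = 5, a_3 = 35, a_4 = 47.
Since a_4 = a_1 = 47, the sequence is periodic with period 3.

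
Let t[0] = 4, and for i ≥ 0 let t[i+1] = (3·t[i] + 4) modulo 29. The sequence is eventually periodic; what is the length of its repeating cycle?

We have t[0] = 4,  t[1] = 16,  t[2] = 23,  t[3] = 15,  t[4] = 20,  t[5] = 6,  t[6] = 22,  t[7] = 12,  t[8] = 11,  t[9] = 8,  t[10] = 28,  t[11] = 1,  t[12] = 7,  t[13] = 25,  t[14] = 21,  t[15] = 9,  t[16] = 2,  t[17] = 10,  t[18] = 5,  t[19] = 19,  t[20] = 3,  t[21] = 13,  t[22] = 14,  t[23] = 17,  t[24] = 26,  t[25] = 24,  t[26] = 18,  t[27] = 0,  t[28] = 4.
Since t[28] = t[0] = 4, the sequence is periodic with period 28.

28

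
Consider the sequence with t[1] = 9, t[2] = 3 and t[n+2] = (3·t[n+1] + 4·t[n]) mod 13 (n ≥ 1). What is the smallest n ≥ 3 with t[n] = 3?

Computing terms: t[1] = 9, t[2] = 3, t[3] = 6, t[4] = 4, t[5] = 10, t[6] = 7, t[7] = 9, t[8] = 3.
The sequence repeats with period 6.
The value 3 next appears (with n ≥ 3) at t[8].

8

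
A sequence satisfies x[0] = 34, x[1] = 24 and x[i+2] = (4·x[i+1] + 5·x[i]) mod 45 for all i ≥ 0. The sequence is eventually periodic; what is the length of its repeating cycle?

18

x[0] = 34; x[1] = 24; x[2] = 41; x[3] = 14; x[4] = 36; x[5] = 34; x[6] = 1; x[7] = 39; x[8] = 26; x[9] = 29; x[10] = 21; x[11] = 4; x[12] = 31; x[13] = 9; x[14] = 11; x[15] = 44; x[16] = 6; x[17] = 19; x[18] = 16; x[19] = 24; x[20] = 41.
Since (x[19], x[20]) = (x[1], x[2]) = (24, 41) (two consecutive terms determine the rest), the sequence is eventually periodic: after a pre-period of length 1 it cycles with period 18.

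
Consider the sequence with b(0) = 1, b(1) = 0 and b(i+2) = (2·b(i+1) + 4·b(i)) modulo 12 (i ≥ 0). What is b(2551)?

4

b(0) = 1, b(1) = 0, b(2) = 4, b(3) = 8, b(4) = 8, b(5) = 0, b(6) = 8, b(7) = 4, b(8) = 4, b(9) = 0, b(10) = 4.
Since (b(9), b(10)) = (b(1), b(2)) = (0, 4) (two consecutive terms determine the rest), the sequence is eventually periodic: after a pre-period of length 1 it cycles with period 8.
For i ≥ 1, b(i) depends only on (i - 1) mod 8. (2551 - 1) mod 8 = 6, so b(2551) = b(7) = 4.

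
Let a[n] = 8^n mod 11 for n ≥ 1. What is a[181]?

Computing terms: a[1] = 8, a[2] = 9, a[3] = 6, a[4] = 4, a[5] = 10, a[6] = 3, a[7] = 2, a[8] = 5, a[9] = 7, a[10] = 1, a[11] = 8.
Since a[11] = a[1] = 8, the sequence is periodic with period 10.
(181 - 1) mod 10 = 0, so a[181] = a[1] = 8.

8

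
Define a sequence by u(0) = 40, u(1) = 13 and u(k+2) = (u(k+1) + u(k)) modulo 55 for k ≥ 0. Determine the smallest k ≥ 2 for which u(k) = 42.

Listing terms: u(0) = 40; u(1) = 13; u(2) = 53; u(3) = 11; u(4) = 9; u(5) = 20; u(6) = 29; u(7) = 49; u(8) = 23; u(9) = 17; u(10) = 40; u(11) = 2; u(12) = 42; u(13) = 44; u(14) = 31; u(15) = 20; u(16) = 51; u(17) = 16; u(18) = 12; u(19) = 28; u(20) = 40; u(21) = 13.
Since (u(20), u(21)) = (u(0), u(1)) = (40, 13) (two consecutive terms determine the rest), the sequence is periodic with period 20.
The value 42 first appears (with k ≥ 2) at u(12).

12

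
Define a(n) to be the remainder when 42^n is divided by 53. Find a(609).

a(0) = 1,  a(1) = 42,  a(2) = 15,  a(3) = 47,  a(4) = 13,  a(5) = 16,  a(6) = 36,  a(7) = 28,  a(8) = 10,  a(9) = 49,  a(10) = 44,  a(11) = 46,  a(12) = 24,  a(13) = 1.
The sequence repeats with period 13.
(609 - 0) mod 13 = 11, so a(609) = a(11) = 46.

46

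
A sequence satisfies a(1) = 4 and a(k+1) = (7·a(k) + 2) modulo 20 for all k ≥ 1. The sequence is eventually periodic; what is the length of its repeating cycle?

We have a(1) = 4; a(2) = 10; a(3) = 12; a(4) = 6; a(5) = 4.
Since a(5) = a(1) = 4, the sequence is periodic with period 4.

4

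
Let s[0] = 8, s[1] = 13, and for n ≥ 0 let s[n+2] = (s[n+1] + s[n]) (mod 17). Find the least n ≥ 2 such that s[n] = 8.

Computing terms: s[0] = 8; s[1] = 13; s[2] = 4; s[3] = 0; s[4] = 4; s[5] = 4; s[6] = 8; s[7] = 12; s[8] = 3; s[9] = 15; s[10] = 1; s[11] = 16; s[12] = 0; s[13] = 16; s[14] = 16; s[15] = 15; s[16] = 14; s[17] = 12; s[18] = 9; s[19] = 4; s[20] = 13; s[21] = 0; s[22] = 13; s[23] = 13; s[24] = 9; s[25] = 5; s[26] = 14; s[27] = 2; s[28] = 16; s[29] = 1; s[30] = 0; s[31] = 1; s[32] = 1; s[33] = 2; s[34] = 3; s[35] = 5; s[36] = 8; s[37] = 13.
The sequence repeats with period 36.
The value 8 first appears (with n ≥ 2) at s[6].

6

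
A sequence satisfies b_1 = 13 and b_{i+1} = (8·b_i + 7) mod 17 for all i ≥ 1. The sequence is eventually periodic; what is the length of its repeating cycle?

8

We have b_1 = 13,  b_2 = 9,  b_3 = 11,  b_4 = 10,  b_5 = 2,  b_6 = 6,  b_7 = 4,  b_8 = 5,  b_9 = 13.
The sequence repeats with period 8.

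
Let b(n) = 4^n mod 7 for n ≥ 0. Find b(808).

Computing terms: b(0) = 1, b(1) = 4, b(2) = 2, b(3) = 1.
Since b(3) = b(0) = 1, the sequence is periodic with period 3.
(808 - 0) mod 3 = 1, so b(808) = b(1) = 4.

4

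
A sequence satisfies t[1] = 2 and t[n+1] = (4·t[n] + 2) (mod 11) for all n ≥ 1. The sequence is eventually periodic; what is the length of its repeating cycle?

5

Listing terms: t[1] = 2; t[2] = 10; t[3] = 9; t[4] = 5; t[5] = 0; t[6] = 2.
The sequence repeats with period 5.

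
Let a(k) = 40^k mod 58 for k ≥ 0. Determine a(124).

52

a(0) = 1, a(1) = 40, a(2) = 34, a(3) = 26, a(4) = 54, a(5) = 14, a(6) = 38, a(7) = 12, a(8) = 16, a(9) = 2, a(10) = 22, a(11) = 10, a(12) = 52, a(13) = 50, a(14) = 28, a(15) = 18, a(16) = 24, a(17) = 32, a(18) = 4, a(19) = 44, a(20) = 20, a(21) = 46, a(22) = 42, a(23) = 56, a(24) = 36, a(25) = 48, a(26) = 6, a(27) = 8, a(28) = 30, a(29) = 40.
Since a(29) = a(1) = 40, the sequence is eventually periodic: after a pre-period of length 1 it cycles with period 28.
For k ≥ 1, a(k) depends only on (k - 1) mod 28. (124 - 1) mod 28 = 11, so a(124) = a(12) = 52.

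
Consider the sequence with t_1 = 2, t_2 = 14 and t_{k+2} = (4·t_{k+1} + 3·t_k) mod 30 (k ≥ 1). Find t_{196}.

20

t_1 = 2; t_2 = 14; t_3 = 2; t_4 = 20; t_5 = 26; t_6 = 14; t_7 = 14; t_8 = 8; t_9 = 14; t_{10} = 20; t_{11} = 2; t_{12} = 8; t_{13} = 8; t_{14} = 26; t_{15} = 8; t_{16} = 20; t_{17} = 14; t_{18} = 26; t_{19} = 26; t_{20} = 2; t_{21} = 26; t_{22} = 20; t_{23} = 8; t_{24} = 2; t_{25} = 2; t_{26} = 14.
The sequence repeats with period 24.
So t_{196} = t_{1 + ((196-1) mod 24)} = t_4 = 20.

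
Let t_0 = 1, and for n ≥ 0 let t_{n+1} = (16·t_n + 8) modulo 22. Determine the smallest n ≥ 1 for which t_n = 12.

t_0 = 1, t_1 = 2, t_2 = 18, t_3 = 10, t_4 = 14, t_5 = 12, t_6 = 2.
Since t_6 = t_1 = 2, the sequence is eventually periodic: after a pre-period of length 1 it cycles with period 5.
The value 12 first appears (with n ≥ 1) at t_5.

5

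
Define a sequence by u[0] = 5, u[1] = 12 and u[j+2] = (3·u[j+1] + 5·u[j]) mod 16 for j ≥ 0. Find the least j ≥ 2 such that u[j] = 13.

2

u[0] = 5, u[1] = 12, u[2] = 13, u[3] = 3, u[4] = 10, u[5] = 13, u[6] = 9, u[7] = 12, u[8] = 1, u[9] = 15, u[10] = 2, u[11] = 1, u[12] = 13, u[13] = 12, u[14] = 5, u[15] = 11, u[16] = 10, u[17] = 5, u[18] = 1, u[19] = 12, u[20] = 9, u[21] = 7, u[22] = 2, u[23] = 9, u[24] = 5, u[25] = 12.
The sequence repeats with period 24.
The value 13 first appears (with j ≥ 2) at u[2].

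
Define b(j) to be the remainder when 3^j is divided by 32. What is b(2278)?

Computing terms: b(1) = 3,  b(2) = 9,  b(3) = 27,  b(4) = 17,  b(5) = 19,  b(6) = 25,  b(7) = 11,  b(8) = 1,  b(9) = 3.
Since b(9) = b(1) = 3, the sequence is periodic with period 8.
(2278 - 1) mod 8 = 5, so b(2278) = b(6) = 25.

25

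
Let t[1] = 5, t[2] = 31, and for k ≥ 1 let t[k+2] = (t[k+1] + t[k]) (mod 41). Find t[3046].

We have t[1] = 5; t[2] = 31; t[3] = 36; t[4] = 26; t[5] = 21; t[6] = 6; t[7] = 27; t[8] = 33; t[9] = 19; t[10] = 11; t[11] = 30; t[12] = 0; t[13] = 30; t[14] = 30; t[15] = 19; t[16] = 8; t[17] = 27; t[18] = 35; t[19] = 21; t[20] = 15; t[21] = 36; t[22] = 10; t[23] = 5; t[24] = 15; t[25] = 20; t[26] = 35; t[27] = 14; t[28] = 8; t[29] = 22; t[30] = 30; t[31] = 11; t[32] = 0; t[33] = 11; t[34] = 11; t[35] = 22; t[36] = 33; t[37] = 14; t[38] = 6; t[39] = 20; t[40] = 26; t[41] = 5; t[42] = 31.
Since (t[41], t[42]) = (t[1], t[2]) = (5, 31) (two consecutive terms determine the rest), the sequence is periodic with period 40.
(3046 - 1) mod 40 = 5, so t[3046] = t[6] = 6.

6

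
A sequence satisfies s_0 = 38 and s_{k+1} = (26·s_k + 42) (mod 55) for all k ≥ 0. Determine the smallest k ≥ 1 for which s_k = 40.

1

Listing terms: s_0 = 38, s_1 = 40, s_2 = 37, s_3 = 14, s_4 = 21, s_5 = 38.
Since s_5 = s_0 = 38, the sequence is periodic with period 5.
The value 40 first appears (with k ≥ 1) at s_1.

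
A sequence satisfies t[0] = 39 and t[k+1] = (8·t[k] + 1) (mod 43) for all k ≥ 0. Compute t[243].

29

Computing terms: t[0] = 39,  t[1] = 12,  t[2] = 11,  t[3] = 3,  t[4] = 25,  t[5] = 29,  t[6] = 18,  t[7] = 16,  t[8] = 0,  t[9] = 1,  t[10] = 9,  t[11] = 30,  t[12] = 26,  t[13] = 37,  t[14] = 39.
The sequence repeats with period 14.
So t[243] = t[0 + ((243-0) mod 14)] = t[5] = 29.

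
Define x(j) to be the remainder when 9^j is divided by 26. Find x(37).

We have x(1) = 9, x(2) = 3, x(3) = 1, x(4) = 9.
The sequence repeats with period 3.
(37 - 1) mod 3 = 0, so x(37) = x(1) = 9.

9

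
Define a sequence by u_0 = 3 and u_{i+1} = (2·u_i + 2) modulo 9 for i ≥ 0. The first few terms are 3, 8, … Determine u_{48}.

We have u_0 = 3; u_1 = 8; u_2 = 0; u_3 = 2; u_4 = 6; u_5 = 5; u_6 = 3.
The sequence repeats with period 6.
So u_{48} = u_{0 + ((48-0) mod 6)} = u_0 = 3.

3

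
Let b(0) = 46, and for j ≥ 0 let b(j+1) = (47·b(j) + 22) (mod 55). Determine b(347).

7

Listing terms: b(0) = 46,  b(1) = 39,  b(2) = 40,  b(3) = 32,  b(4) = 41,  b(5) = 24,  b(6) = 50,  b(7) = 7,  b(8) = 21,  b(9) = 19,  b(10) = 35,  b(11) = 17,  b(12) = 51,  b(13) = 54,  b(14) = 30,  b(15) = 2,  b(16) = 6,  b(17) = 29,  b(18) = 10,  b(19) = 52,  b(20) = 46.
Since b(20) = b(0) = 46, the sequence is periodic with period 20.
(347 - 0) mod 20 = 7, so b(347) = b(7) = 7.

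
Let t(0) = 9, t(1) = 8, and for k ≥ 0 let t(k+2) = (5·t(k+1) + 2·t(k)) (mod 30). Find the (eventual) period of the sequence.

24

Computing terms: t(0) = 9; t(1) = 8; t(2) = 28; t(3) = 6; t(4) = 26; t(5) = 22; t(6) = 12; t(7) = 14; t(8) = 4; t(9) = 18; t(10) = 8; t(11) = 16; t(12) = 6; t(13) = 2; t(14) = 22; t(15) = 24; t(16) = 14; t(17) = 28; t(18) = 18; t(19) = 26; t(20) = 16; t(21) = 12; t(22) = 2; t(23) = 4; t(24) = 24; t(25) = 8; t(26) = 28.
Since (t(25), t(26)) = (t(1), t(2)) = (8, 28) (two consecutive terms determine the rest), the sequence is eventually periodic: after a pre-period of length 1 it cycles with period 24.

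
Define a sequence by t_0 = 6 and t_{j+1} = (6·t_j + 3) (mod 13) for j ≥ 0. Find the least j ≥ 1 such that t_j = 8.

t_0 = 6, t_1 = 0, t_2 = 3, t_3 = 8, t_4 = 12, t_5 = 10, t_6 = 11, t_7 = 4, t_8 = 1, t_9 = 9, t_{10} = 5, t_{11} = 7, t_{12} = 6.
Since t_{12} = t_0 = 6, the sequence is periodic with period 12.
The value 8 first appears (with j ≥ 1) at t_3.

3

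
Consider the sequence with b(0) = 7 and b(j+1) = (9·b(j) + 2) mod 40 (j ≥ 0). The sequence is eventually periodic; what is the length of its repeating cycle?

Listing terms: b(0) = 7, b(1) = 25, b(2) = 27, b(3) = 5, b(4) = 7.
The sequence repeats with period 4.

4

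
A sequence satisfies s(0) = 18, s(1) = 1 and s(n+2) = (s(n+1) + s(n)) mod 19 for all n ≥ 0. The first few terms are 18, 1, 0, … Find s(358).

Listing terms: s(0) = 18,  s(1) = 1,  s(2) = 0,  s(3) = 1,  s(4) = 1,  s(5) = 2,  s(6) = 3,  s(7) = 5,  s(8) = 8,  s(9) = 13,  s(10) = 2,  s(11) = 15,  s(12) = 17,  s(13) = 13,  s(14) = 11,  s(15) = 5,  s(16) = 16,  s(17) = 2,  s(18) = 18,  s(19) = 1.
The sequence repeats with period 18.
So s(358) = s(0 + ((358-0) mod 18)) = s(16) = 16.

16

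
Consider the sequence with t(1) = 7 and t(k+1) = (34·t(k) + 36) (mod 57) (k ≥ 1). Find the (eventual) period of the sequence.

Listing terms: t(1) = 7, t(2) = 46, t(3) = 4, t(4) = 1, t(5) = 13, t(6) = 22, t(7) = 43, t(8) = 16, t(9) = 10, t(10) = 34, t(11) = 52, t(12) = 37, t(13) = 40, t(14) = 28, t(15) = 19, t(16) = 55, t(17) = 25, t(18) = 31, t(19) = 7.
Since t(19) = t(1) = 7, the sequence is periodic with period 18.

18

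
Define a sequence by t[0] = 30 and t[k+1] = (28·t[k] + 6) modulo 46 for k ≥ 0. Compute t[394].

Listing terms: t[0] = 30, t[1] = 18, t[2] = 4, t[3] = 26, t[4] = 44, t[5] = 42, t[6] = 32, t[7] = 28, t[8] = 8, t[9] = 0, t[10] = 6, t[11] = 36, t[12] = 2, t[13] = 16, t[14] = 40, t[15] = 22, t[16] = 24, t[17] = 34, t[18] = 38, t[19] = 12, t[20] = 20, t[21] = 14, t[22] = 30.
The sequence repeats with period 22.
(394 - 0) mod 22 = 20, so t[394] = t[20] = 20.

20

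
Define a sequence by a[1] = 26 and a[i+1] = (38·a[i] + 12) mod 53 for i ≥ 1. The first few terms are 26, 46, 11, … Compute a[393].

We have a[1] = 26, a[2] = 46, a[3] = 11, a[4] = 6, a[5] = 28, a[6] = 16, a[7] = 37, a[8] = 40, a[9] = 48, a[10] = 34, a[11] = 32, a[12] = 9, a[13] = 36, a[14] = 2, a[15] = 35, a[16] = 17, a[17] = 22, a[18] = 0, a[19] = 12, a[20] = 44, a[21] = 41, a[22] = 33, a[23] = 47, a[24] = 49, a[25] = 19, a[26] = 45, a[27] = 26.
Since a[27] = a[1] = 26, the sequence is periodic with period 26.
So a[393] = a[1 + ((393-1) mod 26)] = a[3] = 11.

11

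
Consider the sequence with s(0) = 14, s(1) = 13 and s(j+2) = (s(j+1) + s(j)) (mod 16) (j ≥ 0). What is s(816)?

14

Computing terms: s(0) = 14; s(1) = 13; s(2) = 11; s(3) = 8; s(4) = 3; s(5) = 11; s(6) = 14; s(7) = 9; s(8) = 7; s(9) = 0; s(10) = 7; s(11) = 7; s(12) = 14; s(13) = 5; s(14) = 3; s(15) = 8; s(16) = 11; s(17) = 3; s(18) = 14; s(19) = 1; s(20) = 15; s(21) = 0; s(22) = 15; s(23) = 15; s(24) = 14; s(25) = 13.
The sequence repeats with period 24.
(816 - 0) mod 24 = 0, so s(816) = s(0) = 14.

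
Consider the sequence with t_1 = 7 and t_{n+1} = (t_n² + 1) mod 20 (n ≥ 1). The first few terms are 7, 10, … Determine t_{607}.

17

t_1 = 7; t_2 = 10; t_3 = 1; t_4 = 2; t_5 = 5; t_6 = 6; t_7 = 17; t_8 = 10.
Since t_8 = t_2 = 10, the sequence is eventually periodic: after a pre-period of length 1 it cycles with period 6.
For n ≥ 2, t_n depends only on (n - 2) mod 6. (607 - 2) mod 6 = 5, so t_{607} = t_7 = 17.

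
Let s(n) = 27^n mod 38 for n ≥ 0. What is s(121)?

Computing terms: s(0) = 1; s(1) = 27; s(2) = 7; s(3) = 37; s(4) = 11; s(5) = 31; s(6) = 1.
The sequence repeats with period 6.
So s(121) = s(0 + ((121-0) mod 6)) = s(1) = 27.

27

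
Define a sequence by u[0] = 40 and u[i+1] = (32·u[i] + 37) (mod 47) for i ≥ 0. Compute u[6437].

We have u[0] = 40, u[1] = 1, u[2] = 22, u[3] = 36, u[4] = 14, u[5] = 15, u[6] = 0, u[7] = 37, u[8] = 46, u[9] = 5, u[10] = 9, u[11] = 43, u[12] = 3, u[13] = 39, u[14] = 16, u[15] = 32, u[16] = 27, u[17] = 8, u[18] = 11, u[19] = 13, u[20] = 30, u[21] = 10, u[22] = 28, u[23] = 40.
The sequence repeats with period 23.
So u[6437] = u[0 + ((6437-0) mod 23)] = u[20] = 30.

30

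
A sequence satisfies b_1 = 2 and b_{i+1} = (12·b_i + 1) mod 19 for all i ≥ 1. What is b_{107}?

18

Computing terms: b_1 = 2; b_2 = 6; b_3 = 16; b_4 = 3; b_5 = 18; b_6 = 8; b_7 = 2.
Since b_7 = b_1 = 2, the sequence is periodic with period 6.
So b_{107} = b_{1 + ((107-1) mod 6)} = b_5 = 18.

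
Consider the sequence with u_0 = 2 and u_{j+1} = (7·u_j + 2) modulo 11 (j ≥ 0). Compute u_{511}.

We have u_0 = 2, u_1 = 5, u_2 = 4, u_3 = 8, u_4 = 3, u_5 = 1, u_6 = 9, u_7 = 10, u_8 = 6, u_9 = 0, u_{10} = 2.
Since u_{10} = u_0 = 2, the sequence is periodic with period 10.
(511 - 0) mod 10 = 1, so u_{511} = u_1 = 5.

5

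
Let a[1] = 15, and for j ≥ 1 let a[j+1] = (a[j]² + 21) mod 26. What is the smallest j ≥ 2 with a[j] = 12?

2

a[1] = 15; a[2] = 12; a[3] = 9; a[4] = 24; a[5] = 25; a[6] = 22; a[7] = 11; a[8] = 12.
Since a[8] = a[2] = 12, the sequence is eventually periodic: after a pre-period of length 1 it cycles with period 6.
The value 12 first appears (with j ≥ 2) at a[2].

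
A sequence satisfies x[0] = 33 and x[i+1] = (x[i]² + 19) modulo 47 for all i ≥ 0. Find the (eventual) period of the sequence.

Listing terms: x[0] = 33; x[1] = 27; x[2] = 43; x[3] = 35; x[4] = 22; x[5] = 33.
The sequence repeats with period 5.

5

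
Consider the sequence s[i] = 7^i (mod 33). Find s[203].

13

We have s[1] = 7; s[2] = 16; s[3] = 13; s[4] = 25; s[5] = 10; s[6] = 4; s[7] = 28; s[8] = 31; s[9] = 19; s[10] = 1; s[11] = 7.
Since s[11] = s[1] = 7, the sequence is periodic with period 10.
So s[203] = s[1 + ((203-1) mod 10)] = s[3] = 13.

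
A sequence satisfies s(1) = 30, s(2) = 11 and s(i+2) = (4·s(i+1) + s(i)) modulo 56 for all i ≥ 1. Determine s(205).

14

We have s(1) = 30; s(2) = 11; s(3) = 18; s(4) = 27; s(5) = 14; s(6) = 27; s(7) = 10; s(8) = 11; s(9) = 54; s(10) = 3; s(11) = 10; s(12) = 43; s(13) = 14; s(14) = 43; s(15) = 18; s(16) = 3; s(17) = 30; s(18) = 11.
The sequence repeats with period 16.
So s(205) = s(1 + ((205-1) mod 16)) = s(13) = 14.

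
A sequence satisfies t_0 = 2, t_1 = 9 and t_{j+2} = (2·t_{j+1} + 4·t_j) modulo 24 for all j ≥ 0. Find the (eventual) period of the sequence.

8

t_0 = 2, t_1 = 9, t_2 = 2, t_3 = 16, t_4 = 16, t_5 = 0, t_6 = 16, t_7 = 8, t_8 = 8, t_9 = 0, t_{10} = 8, t_{11} = 16, t_{12} = 16.
Since (t_{11}, t_{12}) = (t_3, t_4) = (16, 16) (two consecutive terms determine the rest), the sequence is eventually periodic: after a pre-period of length 3 it cycles with period 8.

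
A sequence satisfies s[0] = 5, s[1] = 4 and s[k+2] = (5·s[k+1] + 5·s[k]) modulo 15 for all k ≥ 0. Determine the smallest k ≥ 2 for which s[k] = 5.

Computing terms: s[0] = 5, s[1] = 4, s[2] = 0, s[3] = 5, s[4] = 10, s[5] = 0, s[6] = 5.
Since (s[5], s[6]) = (s[2], s[3]) = (0, 5) (two consecutive terms determine the rest), the sequence is eventually periodic: after a pre-period of length 2 it cycles with period 3.
The value 5 first appears (with k ≥ 2) at s[3].

3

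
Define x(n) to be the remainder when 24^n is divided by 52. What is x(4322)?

4

x(1) = 24; x(2) = 4; x(3) = 44; x(4) = 16; x(5) = 20; x(6) = 12; x(7) = 28; x(8) = 48; x(9) = 8; x(10) = 36; x(11) = 32; x(12) = 40; x(13) = 24.
The sequence repeats with period 12.
So x(4322) = x(1 + ((4322-1) mod 12)) = x(2) = 4.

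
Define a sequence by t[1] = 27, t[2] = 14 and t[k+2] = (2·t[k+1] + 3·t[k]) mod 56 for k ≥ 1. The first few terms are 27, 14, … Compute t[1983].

We have t[1] = 27, t[2] = 14, t[3] = 53, t[4] = 36, t[5] = 7, t[6] = 10, t[7] = 41, t[8] = 0, t[9] = 11, t[10] = 22, t[11] = 21, t[12] = 52, t[13] = 55, t[14] = 42, t[15] = 25, t[16] = 8, t[17] = 35, t[18] = 38, t[19] = 13, t[20] = 28, t[21] = 39, t[22] = 50, t[23] = 49, t[24] = 24, t[25] = 27, t[26] = 14.
The sequence repeats with period 24.
So t[1983] = t[1 + ((1983-1) mod 24)] = t[15] = 25.

25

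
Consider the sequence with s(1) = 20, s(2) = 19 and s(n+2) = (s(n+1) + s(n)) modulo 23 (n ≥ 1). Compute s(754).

15

Listing terms: s(1) = 20,  s(2) = 19,  s(3) = 16,  s(4) = 12,  s(5) = 5,  s(6) = 17,  s(7) = 22,  s(8) = 16,  s(9) = 15,  s(10) = 8,  s(11) = 0,  s(12) = 8,  s(13) = 8,  s(14) = 16,  s(15) = 1,  s(16) = 17,  s(17) = 18,  s(18) = 12,  s(19) = 7,  s(20) = 19,  s(21) = 3,  s(22) = 22,  s(23) = 2,  s(24) = 1,  s(25) = 3,  s(26) = 4,  s(27) = 7,  s(28) = 11,  s(29) = 18,  s(30) = 6,  s(31) = 1,  s(32) = 7,  s(33) = 8,  s(34) = 15,  s(35) = 0,  s(36) = 15,  s(37) = 15,  s(38) = 7,  s(39) = 22,  s(40) = 6,  s(41) = 5,  s(42) = 11,  s(43) = 16,  s(44) = 4,  s(45) = 20,  s(46) = 1,  s(47) = 21,  s(48) = 22,  s(49) = 20,  s(50) = 19.
The sequence repeats with period 48.
(754 - 1) mod 48 = 33, so s(754) = s(34) = 15.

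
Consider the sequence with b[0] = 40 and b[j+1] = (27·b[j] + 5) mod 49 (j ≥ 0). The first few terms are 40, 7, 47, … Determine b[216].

Listing terms: b[0] = 40, b[1] = 7, b[2] = 47, b[3] = 0, b[4] = 5, b[5] = 42, b[6] = 12, b[7] = 35, b[8] = 19, b[9] = 28, b[10] = 26, b[11] = 21, b[12] = 33, b[13] = 14, b[14] = 40.
Since b[14] = b[0] = 40, the sequence is periodic with period 14.
(216 - 0) mod 14 = 6, so b[216] = b[6] = 12.

12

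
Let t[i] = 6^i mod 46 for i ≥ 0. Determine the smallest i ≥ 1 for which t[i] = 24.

Listing terms: t[0] = 1,  t[1] = 6,  t[2] = 36,  t[3] = 32,  t[4] = 8,  t[5] = 2,  t[6] = 12,  t[7] = 26,  t[8] = 18,  t[9] = 16,  t[10] = 4,  t[11] = 24,  t[12] = 6.
Since t[12] = t[1] = 6, the sequence is eventually periodic: after a pre-period of length 1 it cycles with period 11.
The value 24 first appears (with i ≥ 1) at t[11].

11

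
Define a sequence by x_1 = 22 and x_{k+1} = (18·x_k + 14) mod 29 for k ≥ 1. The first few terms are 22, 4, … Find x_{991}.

10

We have x_1 = 22,  x_2 = 4,  x_3 = 28,  x_4 = 25,  x_5 = 0,  x_6 = 14,  x_7 = 5,  x_8 = 17,  x_9 = 1,  x_{10} = 3,  x_{11} = 10,  x_{12} = 20,  x_{13} = 26,  x_{14} = 18,  x_{15} = 19,  x_{16} = 8,  x_{17} = 13,  x_{18} = 16,  x_{19} = 12,  x_{20} = 27,  x_{21} = 7,  x_{22} = 24,  x_{23} = 11,  x_{24} = 9,  x_{25} = 2,  x_{26} = 21,  x_{27} = 15,  x_{28} = 23,  x_{29} = 22.
Since x_{29} = x_1 = 22, the sequence is periodic with period 28.
(991 - 1) mod 28 = 10, so x_{991} = x_{11} = 10.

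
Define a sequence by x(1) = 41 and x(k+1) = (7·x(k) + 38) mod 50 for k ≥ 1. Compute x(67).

x(1) = 41; x(2) = 25; x(3) = 13; x(4) = 29; x(5) = 41.
Since x(5) = x(1) = 41, the sequence is periodic with period 4.
(67 - 1) mod 4 = 2, so x(67) = x(3) = 13.

13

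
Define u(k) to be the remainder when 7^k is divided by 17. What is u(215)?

12

We have u(1) = 7; u(2) = 15; u(3) = 3; u(4) = 4; u(5) = 11; u(6) = 9; u(7) = 12; u(8) = 16; u(9) = 10; u(10) = 2; u(11) = 14; u(12) = 13; u(13) = 6; u(14) = 8; u(15) = 5; u(16) = 1; u(17) = 7.
Since u(17) = u(1) = 7, the sequence is periodic with period 16.
So u(215) = u(1 + ((215-1) mod 16)) = u(7) = 12.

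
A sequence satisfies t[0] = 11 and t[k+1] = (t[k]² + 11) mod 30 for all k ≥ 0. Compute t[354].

Computing terms: t[0] = 11, t[1] = 12, t[2] = 5, t[3] = 6, t[4] = 17, t[5] = 0, t[6] = 11.
Since t[6] = t[0] = 11, the sequence is periodic with period 6.
So t[354] = t[0 + ((354-0) mod 6)] = t[0] = 11.

11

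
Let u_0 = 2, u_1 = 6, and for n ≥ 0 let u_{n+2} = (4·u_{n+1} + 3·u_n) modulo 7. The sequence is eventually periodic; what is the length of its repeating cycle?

21

Computing terms: u_0 = 2; u_1 = 6; u_2 = 2; u_3 = 5; u_4 = 5; u_5 = 0; u_6 = 1; u_7 = 4; u_8 = 5; u_9 = 4; u_{10} = 3; u_{11} = 3; u_{12} = 0; u_{13} = 2; u_{14} = 1; u_{15} = 3; u_{16} = 1; u_{17} = 6; u_{18} = 6; u_{19} = 0; u_{20} = 4; u_{21} = 2; u_{22} = 6.
The sequence repeats with period 21.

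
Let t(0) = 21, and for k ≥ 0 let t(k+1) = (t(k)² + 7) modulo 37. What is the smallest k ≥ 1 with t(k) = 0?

7

Listing terms: t(0) = 21; t(1) = 4; t(2) = 23; t(3) = 18; t(4) = 35; t(5) = 11; t(6) = 17; t(7) = 0; t(8) = 7; t(9) = 19; t(10) = 35.
Since t(10) = t(4) = 35, the sequence is eventually periodic: after a pre-period of length 4 it cycles with period 6.
The value 0 first appears (with k ≥ 1) at t(7).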